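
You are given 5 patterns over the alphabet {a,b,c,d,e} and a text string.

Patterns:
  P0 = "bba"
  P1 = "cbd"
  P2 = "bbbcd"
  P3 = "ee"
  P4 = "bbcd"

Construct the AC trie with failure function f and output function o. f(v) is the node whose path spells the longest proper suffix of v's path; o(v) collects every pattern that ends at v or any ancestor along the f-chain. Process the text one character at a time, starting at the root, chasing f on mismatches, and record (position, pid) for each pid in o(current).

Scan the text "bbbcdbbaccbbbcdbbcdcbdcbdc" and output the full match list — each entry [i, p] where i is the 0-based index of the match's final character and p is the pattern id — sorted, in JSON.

Build automaton:
Trie (insert patterns):
  0='ε' goto b→1 c→4 e→10
  1='b' goto b→2
  2='bb' goto a→3 b→7 c→12
  3='bba' goto ·  ←P0
  4='c' goto b→5
  5='cb' goto d→6
  6='cbd' goto ·  ←P1
  7='bbb' goto c→8
  8='bbbc' goto d→9
  9='bbbcd' goto ·  ←P2
  10='e' goto e→11
  11='ee' goto ·  ←P3
  12='bbc' goto d→13
  13='bbcd' goto ·  ←P4

Failure links (BFS by depth):
  n1('b'): parent n0 fail=0; on 'b' 0 → fail=0;  out ∅∪∅=∅
  n4('c'): parent n0 fail=0; on 'c' 0 → fail=0;  out ∅∪∅=∅
  n10('e'): parent n0 fail=0; on 'e' 0 → fail=0;  out ∅∪∅=∅
  n2('bb'): parent n1 fail=0; on 'b' 0 → fail=1;  out ∅∪∅=∅
  n5('cb'): parent n4 fail=0; on 'b' 0 → fail=1;  out ∅∪∅=∅
  n11('ee'): parent n10 fail=0; on 'e' 0 → fail=10;  out {3}∪∅={3}
  n3('bba'): parent n2 fail=1; on 'a' 1→0 → fail=0;  out {0}∪∅={0}
  n6('cbd'): parent n5 fail=1; on 'd' 1→0 → fail=0;  out {1}∪∅={1}
  n7('bbb'): parent n2 fail=1; on 'b' 1 → fail=2;  out ∅∪∅=∅
  n12('bbc'): parent n2 fail=1; on 'c' 1→0 → fail=4;  out ∅∪∅=∅
  n8('bbbc'): parent n7 fail=2; on 'c' 2 → fail=12;  out ∅∪∅=∅
  n13('bbcd'): parent n12 fail=4; on 'd' 4→0 → fail=0;  out {4}∪∅={4}
  n9('bbbcd'): parent n8 fail=12; on 'd' 12 → fail=13;  out {2}∪{4}={2,4}

Run:
[0] read 'b'  n0⇒n1
[1] read 'b'  n1⇒n2
[2] read 'b'  n2⇒n7
[3] read 'c'  n7⇒n8
[4] read 'd'  n8⇒n9  ** P2@[0:4],P4@[1:4]
[5] read 'b'  n9⇒n1 (via fail)
[6] read 'b'  n1⇒n2
[7] read 'a'  n2⇒n3  ** P0@[5:7]
[8] read 'c'  n3⇒n4 (via fail)
[9] read 'c'  n4⇒n4 (via fail)
[10] read 'b'  n4⇒n5
[11] read 'b'  n5⇒n2 (via fail)
[12] read 'b'  n2⇒n7
[13] read 'c'  n7⇒n8
[14] read 'd'  n8⇒n9  ** P2@[10:14],P4@[11:14]
[15] read 'b'  n9⇒n1 (via fail)
[16] read 'b'  n1⇒n2
[17] read 'c'  n2⇒n12
[18] read 'd'  n12⇒n13  ** P4@[15:18]
[19] read 'c'  n13⇒n4 (via fail)
[20] read 'b'  n4⇒n5
[21] read 'd'  n5⇒n6  ** P1@[19:21]
[22] read 'c'  n6⇒n4 (via fail)
[23] read 'b'  n4⇒n5
[24] read 'd'  n5⇒n6  ** P1@[22:24]
[25] read 'c'  n6⇒n4 (via fail)

All matches (sorted): [[4,2],[4,4],[7,0],[14,2],[14,4],[18,4],[21,1],[24,1]]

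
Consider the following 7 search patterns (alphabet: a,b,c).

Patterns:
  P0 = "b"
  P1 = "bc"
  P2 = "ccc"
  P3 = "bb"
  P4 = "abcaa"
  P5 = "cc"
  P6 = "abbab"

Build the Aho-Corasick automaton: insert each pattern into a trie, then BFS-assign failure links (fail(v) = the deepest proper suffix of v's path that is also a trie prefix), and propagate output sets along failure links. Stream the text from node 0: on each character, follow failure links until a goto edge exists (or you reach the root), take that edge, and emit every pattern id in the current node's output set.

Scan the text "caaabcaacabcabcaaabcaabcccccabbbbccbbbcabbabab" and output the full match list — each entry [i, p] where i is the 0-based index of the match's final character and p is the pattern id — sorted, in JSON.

Construct AC machine:
Trie nodes:
  n0 'ε': a→7 b→1 c→3
  n1 'b': b→6 c→2  ←P0
  n2 'bc': ·  ←P1
  n3 'c': c→4
  n4 'cc': c→5  ←P5
  n5 'ccc': ·  ←P2
  n6 'bb': ·  ←P3
  n7 'a': b→8
  n8 'ab': b→12 c→9
  n9 'abc': a→10
  n10 'abca': a→11
  n11 'abcaa': ·  ←P4
  n12 'abb': a→13
  n13 'abba': b→14
  n14 'abbab': ·  ←P6

Failure links (BFS by depth):
  fail(1) 'b': from fail(0)=0 chase 'b': 0 ⇒ 0;  out={0}∪out(0)={0}
  fail(3) 'c': from fail(0)=0 chase 'c': 0 ⇒ 0;  out=∅∪out(0)=∅
  fail(7) 'a': from fail(0)=0 chase 'a': 0 ⇒ 0;  out=∅∪out(0)=∅
  fail(2) 'bc': from fail(1)=0 chase 'c': 0 ⇒ 3;  out={1}∪out(3)={1}
  fail(4) 'cc': from fail(3)=0 chase 'c': 0 ⇒ 3;  out={5}∪out(3)={5}
  fail(6) 'bb': from fail(1)=0 chase 'b': 0 ⇒ 1;  out={3}∪out(1)={0,3}
  fail(8) 'ab': from fail(7)=0 chase 'b': 0 ⇒ 1;  out=∅∪out(1)={0}
  fail(5) 'ccc': from fail(4)=3 chase 'c': 3 ⇒ 4;  out={2}∪out(4)={2,5}
  fail(9) 'abc': from fail(8)=1 chase 'c': 1 ⇒ 2;  out=∅∪out(2)={1}
  fail(12) 'abb': from fail(8)=1 chase 'b': 1 ⇒ 6;  out=∅∪out(6)={0,3}
  fail(10) 'abca': from fail(9)=2 chase 'a': 2→3→0 ⇒ 7;  out=∅∪out(7)=∅
  fail(13) 'abba': from fail(12)=6 chase 'a': 6→1→0 ⇒ 7;  out=∅∪out(7)=∅
  fail(11) 'abcaa': from fail(10)=7 chase 'a': 7→0 ⇒ 7;  out={4}∪out(7)={4}
  fail(14) 'abbab': from fail(13)=7 chase 'b': 7 ⇒ 8;  out={6}∪out(8)={0,6}

Text stream:
[0] read 'c'  n0⇒n3
[1] read 'a'  n3⇒n7 ·f
[2] read 'a'  n7⇒n7 ·f
[3] read 'a'  n7⇒n7 ·f
[4] read 'b'  n7⇒n8  emit P0@[4:4]
[5] read 'c'  n8⇒n9  emit P1@[4:5]
[6] read 'a'  n9⇒n10
[7] read 'a'  n10⇒n11  emit P4@[3:7]
[8] read 'c'  n11⇒n3 ·f
[9] read 'a'  n3⇒n7 ·f
[10] read 'b'  n7⇒n8  emit P0@[10:10]
[11] read 'c'  n8⇒n9  emit P1@[10:11]
[12] read 'a'  n9⇒n10
[13] read 'b'  n10⇒n8 ·f  emit P0@[13:13]
[14] read 'c'  n8⇒n9  emit P1@[13:14]
[15] read 'a'  n9⇒n10
[16] read 'a'  n10⇒n11  emit P4@[12:16]
[17] read 'a'  n11⇒n7 ·f
[18] read 'b'  n7⇒n8  emit P0@[18:18]
[19] read 'c'  n8⇒n9  emit P1@[18:19]
[20] read 'a'  n9⇒n10
[21] read 'a'  n10⇒n11  emit P4@[17:21]
[22] read 'b'  n11⇒n8 ·f  emit P0@[22:22]
[23] read 'c'  n8⇒n9  emit P1@[22:23]
[24] read 'c'  n9⇒n4 ·f  emit P5@[23:24]
[25] read 'c'  n4⇒n5  emit P2@[23:25],P5@[24:25]
[26] read 'c'  n5⇒n5 ·f  emit P2@[24:26],P5@[25:26]
[27] read 'c'  n5⇒n5 ·f  emit P2@[25:27],P5@[26:27]
[28] read 'a'  n5⇒n7 ·f
[29] read 'b'  n7⇒n8  emit P0@[29:29]
[30] read 'b'  n8⇒n12  emit P0@[30:30],P3@[29:30]
[31] read 'b'  n12⇒n6 ·f  emit P0@[31:31],P3@[30:31]
[32] read 'b'  n6⇒n6 ·f  emit P0@[32:32],P3@[31:32]
[33] read 'c'  n6⇒n2 ·f  emit P1@[32:33]
[34] read 'c'  n2⇒n4 ·f  emit P5@[33:34]
[35] read 'b'  n4⇒n1 ·f  emit P0@[35:35]
[36] read 'b'  n1⇒n6  emit P0@[36:36],P3@[35:36]
[37] read 'b'  n6⇒n6 ·f  emit P0@[37:37],P3@[36:37]
[38] read 'c'  n6⇒n2 ·f  emit P1@[37:38]
[39] read 'a'  n2⇒n7 ·f
[40] read 'b'  n7⇒n8  emit P0@[40:40]
[41] read 'b'  n8⇒n12  emit P0@[41:41],P3@[40:41]
[42] read 'a'  n12⇒n13
[43] read 'b'  n13⇒n14  emit P0@[43:43],P6@[39:43]
[44] read 'a'  n14⇒n7 ·f
[45] read 'b'  n7⇒n8  emit P0@[45:45]

Matches: [[4,0],[5,1],[7,4],[10,0],[11,1],[13,0],[14,1],[16,4],[18,0],[19,1],[21,4],[22,0],[23,1],[24,5],[25,2],[25,5],[26,2],[26,5],[27,2],[27,5],[29,0],[30,0],[30,3],[31,0],[31,3],[32,0],[32,3],[33,1],[34,5],[35,0],[36,0],[36,3],[37,0],[37,3],[38,1],[40,0],[41,0],[41,3],[43,0],[43,6],[45,0]]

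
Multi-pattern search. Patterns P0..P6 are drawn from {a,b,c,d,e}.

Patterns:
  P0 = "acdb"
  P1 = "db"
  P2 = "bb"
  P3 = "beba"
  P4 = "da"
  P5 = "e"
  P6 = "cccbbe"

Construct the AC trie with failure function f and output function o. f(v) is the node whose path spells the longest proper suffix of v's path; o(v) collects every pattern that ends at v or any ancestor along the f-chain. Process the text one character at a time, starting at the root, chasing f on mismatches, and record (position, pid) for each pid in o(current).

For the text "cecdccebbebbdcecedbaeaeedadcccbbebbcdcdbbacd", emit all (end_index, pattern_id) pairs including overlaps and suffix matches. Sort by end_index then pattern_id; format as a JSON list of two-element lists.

Build automaton:
Trie (insert patterns):
  0='ε' goto a→1 b→7 c→14 d→5 e→13
  1='a' goto c→2
  2='ac' goto d→3
  3='acd' goto b→4
  4='acdb' goto ·  ←P0
  5='d' goto a→12 b→6
  6='db' goto ·  ←P1
  7='b' goto b→8 e→9
  8='bb' goto ·  ←P2
  9='be' goto b→10
  10='beb' goto a→11
  11='beba' goto ·  ←P3
  12='da' goto ·  ←P4
  13='e' goto ·  ←P5
  14='c' goto c→15
  15='cc' goto c→16
  16='ccc' goto b→17
  17='cccb' goto b→18
  18='cccbb' goto e→19
  19='cccbbe' goto ·  ←P6

BFS fail/out derivation:
  fail(1) 'a': from fail(0)=0 chase 'a': 0 ⇒ 0;  out=∅∪out(0)=∅
  fail(5) 'd': from fail(0)=0 chase 'd': 0 ⇒ 0;  out=∅∪out(0)=∅
  fail(7) 'b': from fail(0)=0 chase 'b': 0 ⇒ 0;  out=∅∪out(0)=∅
  fail(13) 'e': from fail(0)=0 chase 'e': 0 ⇒ 0;  out={5}∪out(0)={5}
  fail(14) 'c': from fail(0)=0 chase 'c': 0 ⇒ 0;  out=∅∪out(0)=∅
  fail(2) 'ac': from fail(1)=0 chase 'c': 0 ⇒ 14;  out=∅∪out(14)=∅
  fail(6) 'db': from fail(5)=0 chase 'b': 0 ⇒ 7;  out={1}∪out(7)={1}
  fail(8) 'bb': from fail(7)=0 chase 'b': 0 ⇒ 7;  out={2}∪out(7)={2}
  fail(9) 'be': from fail(7)=0 chase 'e': 0 ⇒ 13;  out=∅∪out(13)={5}
  fail(12) 'da': from fail(5)=0 chase 'a': 0 ⇒ 1;  out={4}∪out(1)={4}
  fail(15) 'cc': from fail(14)=0 chase 'c': 0 ⇒ 14;  out=∅∪out(14)=∅
  fail(3) 'acd': from fail(2)=14 chase 'd': 14→0 ⇒ 5;  out=∅∪out(5)=∅
  fail(10) 'beb': from fail(9)=13 chase 'b': 13→0 ⇒ 7;  out=∅∪out(7)=∅
  fail(16) 'ccc': from fail(15)=14 chase 'c': 14 ⇒ 15;  out=∅∪out(15)=∅
  fail(4) 'acdb': from fail(3)=5 chase 'b': 5 ⇒ 6;  out={0}∪out(6)={0,1}
  fail(11) 'beba': from fail(10)=7 chase 'a': 7→0 ⇒ 1;  out={3}∪out(1)={3}
  fail(17) 'cccb': from fail(16)=15 chase 'b': 15→14→0 ⇒ 7;  out=∅∪out(7)=∅
  fail(18) 'cccbb': from fail(17)=7 chase 'b': 7 ⇒ 8;  out=∅∪out(8)={2}
  fail(19) 'cccbbe': from fail(18)=8 chase 'e': 8→7 ⇒ 9;  out={6}∪out(9)={5,6}

Text stream:
[0] read 'c'  n0⇒n14
[1] read 'e'  n14⇒n13 (via fail)  → match P5@[1:1]
[2] read 'c'  n13⇒n14 (via fail)
[3] read 'd'  n14⇒n5 (via fail)
[4] read 'c'  n5⇒n14 (via fail)
[5] read 'c'  n14⇒n15
[6] read 'e'  n15⇒n13 (via fail)  → match P5@[6:6]
[7] read 'b'  n13⇒n7 (via fail)
[8] read 'b'  n7⇒n8  → match P2@[7:8]
[9] read 'e'  n8⇒n9 (via fail)  → match P5@[9:9]
[10] read 'b'  n9⇒n10
[11] read 'b'  n10⇒n8 (via fail)  → match P2@[10:11]
[12] read 'd'  n8⇒n5 (via fail)
[13] read 'c'  n5⇒n14 (via fail)
[14] read 'e'  n14⇒n13 (via fail)  → match P5@[14:14]
[15] read 'c'  n13⇒n14 (via fail)
[16] read 'e'  n14⇒n13 (via fail)  → match P5@[16:16]
[17] read 'd'  n13⇒n5 (via fail)
[18] read 'b'  n5⇒n6  → match P1@[17:18]
[19] read 'a'  n6⇒n1 (via fail)
[20] read 'e'  n1⇒n13 (via fail)  → match P5@[20:20]
[21] read 'a'  n13⇒n1 (via fail)
[22] read 'e'  n1⇒n13 (via fail)  → match P5@[22:22]
[23] read 'e'  n13⇒n13 (via fail)  → match P5@[23:23]
[24] read 'd'  n13⇒n5 (via fail)
[25] read 'a'  n5⇒n12  → match P4@[24:25]
[26] read 'd'  n12⇒n5 (via fail)
[27] read 'c'  n5⇒n14 (via fail)
[28] read 'c'  n14⇒n15
[29] read 'c'  n15⇒n16
[30] read 'b'  n16⇒n17
[31] read 'b'  n17⇒n18  → match P2@[30:31]
[32] read 'e'  n18⇒n19  → match P5@[32:32],P6@[27:32]
[33] read 'b'  n19⇒n10 (via fail)
[34] read 'b'  n10⇒n8 (via fail)  → match P2@[33:34]
[35] read 'c'  n8⇒n14 (via fail)
[36] read 'd'  n14⇒n5 (via fail)
[37] read 'c'  n5⇒n14 (via fail)
[38] read 'd'  n14⇒n5 (via fail)
[39] read 'b'  n5⇒n6  → match P1@[38:39]
[40] read 'b'  n6⇒n8 (via fail)  → match P2@[39:40]
[41] read 'a'  n8⇒n1 (via fail)
[42] read 'c'  n1⇒n2
[43] read 'd'  n2⇒n3

Matches: [[1,5],[6,5],[8,2],[9,5],[11,2],[14,5],[16,5],[18,1],[20,5],[22,5],[23,5],[25,4],[31,2],[32,5],[32,6],[34,2],[39,1],[40,2]]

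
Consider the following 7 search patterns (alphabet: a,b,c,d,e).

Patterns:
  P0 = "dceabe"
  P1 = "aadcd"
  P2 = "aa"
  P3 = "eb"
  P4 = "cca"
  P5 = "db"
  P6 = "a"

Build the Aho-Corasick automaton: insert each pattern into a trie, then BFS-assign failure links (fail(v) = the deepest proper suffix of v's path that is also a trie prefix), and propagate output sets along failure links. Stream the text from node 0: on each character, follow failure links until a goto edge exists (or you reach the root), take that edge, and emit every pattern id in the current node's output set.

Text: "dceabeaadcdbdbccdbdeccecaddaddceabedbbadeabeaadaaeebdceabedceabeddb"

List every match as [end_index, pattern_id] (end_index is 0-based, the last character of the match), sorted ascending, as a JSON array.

Build:
Trie nodes:
  0='ε' goto a→7 c→14 d→1 e→12
  1='d' goto b→17 c→2
  2='dc' goto e→3
  3='dce' goto a→4
  4='dcea' goto b→5
  5='dceab' goto e→6
  6='dceabe' goto ·  ←P0
  7='a' goto a→8  ←P6
  8='aa' goto d→9  ←P2
  9='aad' goto c→10
  10='aadc' goto d→11
  11='aadcd' goto ·  ←P1
  12='e' goto b→13
  13='eb' goto ·  ←P3
  14='c' goto c→15
  15='cc' goto a→16
  16='cca' goto ·  ←P4
  17='db' goto ·  ←P5

BFS fail/out derivation:
  n1('d'): parent n0 fail=0; on 'd' 0 → fail=0;  out ∅∪∅=∅
  n7('a'): parent n0 fail=0; on 'a' 0 → fail=0;  out {6}∪∅={6}
  n12('e'): parent n0 fail=0; on 'e' 0 → fail=0;  out ∅∪∅=∅
  n14('c'): parent n0 fail=0; on 'c' 0 → fail=0;  out ∅∪∅=∅
  n2('dc'): parent n1 fail=0; on 'c' 0 → fail=14;  out ∅∪∅=∅
  n8('aa'): parent n7 fail=0; on 'a' 0 → fail=7;  out {2}∪{6}={2,6}
  n13('eb'): parent n12 fail=0; on 'b' 0 → fail=0;  out {3}∪∅={3}
  n15('cc'): parent n14 fail=0; on 'c' 0 → fail=14;  out ∅∪∅=∅
  n17('db'): parent n1 fail=0; on 'b' 0 → fail=0;  out {5}∪∅={5}
  n3('dce'): parent n2 fail=14; on 'e' 14→0 → fail=12;  out ∅∪∅=∅
  n9('aad'): parent n8 fail=7; on 'd' 7→0 → fail=1;  out ∅∪∅=∅
  n16('cca'): parent n15 fail=14; on 'a' 14→0 → fail=7;  out {4}∪{6}={4,6}
  n4('dcea'): parent n3 fail=12; on 'a' 12→0 → fail=7;  out ∅∪{6}={6}
  n10('aadc'): parent n9 fail=1; on 'c' 1 → fail=2;  out ∅∪∅=∅
  n5('dceab'): parent n4 fail=7; on 'b' 7→0 → fail=0;  out ∅∪∅=∅
  n11('aadcd'): parent n10 fail=2; on 'd' 2→14→0 → fail=1;  out {1}∪∅={1}
  n6('dceabe'): parent n5 fail=0; on 'e' 0 → fail=12;  out {0}∪∅={0}

Run:
pos 0 'd': at 1
pos 1 'c': at 2
pos 2 'e': at 3
pos 3 'a': at 4  emit P6@[3:3]
pos 4 'b': at 5
pos 5 'e': at 6  emit P0@[0:5]
pos 6 'a': at 7 (fail-walked)  emit P6@[6:6]
pos 7 'a': at 8  emit P2@[6:7],P6@[7:7]
pos 8 'd': at 9
pos 9 'c': at 10
pos 10 'd': at 11  emit P1@[6:10]
pos 11 'b': at 17 (fail-walked)  emit P5@[10:11]
pos 12 'd': at 1 (fail-walked)
pos 13 'b': at 17  emit P5@[12:13]
pos 14 'c': at 14 (fail-walked)
pos 15 'c': at 15
pos 16 'd': at 1 (fail-walked)
pos 17 'b': at 17  emit P5@[16:17]
pos 18 'd': at 1 (fail-walked)
pos 19 'e': at 12 (fail-walked)
pos 20 'c': at 14 (fail-walked)
pos 21 'c': at 15
pos 22 'e': at 12 (fail-walked)
pos 23 'c': at 14 (fail-walked)
pos 24 'a': at 7 (fail-walked)  emit P6@[24:24]
pos 25 'd': at 1 (fail-walked)
pos 26 'd': at 1 (fail-walked)
pos 27 'a': at 7 (fail-walked)  emit P6@[27:27]
pos 28 'd': at 1 (fail-walked)
pos 29 'd': at 1 (fail-walked)
pos 30 'c': at 2
pos 31 'e': at 3
pos 32 'a': at 4  emit P6@[32:32]
pos 33 'b': at 5
pos 34 'e': at 6  emit P0@[29:34]
pos 35 'd': at 1 (fail-walked)
pos 36 'b': at 17  emit P5@[35:36]
pos 37 'b': at 0 (fail-walked)
pos 38 'a': at 7  emit P6@[38:38]
pos 39 'd': at 1 (fail-walked)
pos 40 'e': at 12 (fail-walked)
pos 41 'a': at 7 (fail-walked)  emit P6@[41:41]
pos 42 'b': at 0 (fail-walked)
pos 43 'e': at 12
pos 44 'a': at 7 (fail-walked)  emit P6@[44:44]
pos 45 'a': at 8  emit P2@[44:45],P6@[45:45]
pos 46 'd': at 9
pos 47 'a': at 7 (fail-walked)  emit P6@[47:47]
pos 48 'a': at 8  emit P2@[47:48],P6@[48:48]
pos 49 'e': at 12 (fail-walked)
pos 50 'e': at 12 (fail-walked)
pos 51 'b': at 13  emit P3@[50:51]
pos 52 'd': at 1 (fail-walked)
pos 53 'c': at 2
pos 54 'e': at 3
pos 55 'a': at 4  emit P6@[55:55]
pos 56 'b': at 5
pos 57 'e': at 6  emit P0@[52:57]
pos 58 'd': at 1 (fail-walked)
pos 59 'c': at 2
pos 60 'e': at 3
pos 61 'a': at 4  emit P6@[61:61]
pos 62 'b': at 5
pos 63 'e': at 6  emit P0@[58:63]
pos 64 'd': at 1 (fail-walked)
pos 65 'd': at 1 (fail-walked)
pos 66 'b': at 17  emit P5@[65:66]

Matches: [[3,6],[5,0],[6,6],[7,2],[7,6],[10,1],[11,5],[13,5],[17,5],[24,6],[27,6],[32,6],[34,0],[36,5],[38,6],[41,6],[44,6],[45,2],[45,6],[47,6],[48,2],[48,6],[51,3],[55,6],[57,0],[61,6],[63,0],[66,5]]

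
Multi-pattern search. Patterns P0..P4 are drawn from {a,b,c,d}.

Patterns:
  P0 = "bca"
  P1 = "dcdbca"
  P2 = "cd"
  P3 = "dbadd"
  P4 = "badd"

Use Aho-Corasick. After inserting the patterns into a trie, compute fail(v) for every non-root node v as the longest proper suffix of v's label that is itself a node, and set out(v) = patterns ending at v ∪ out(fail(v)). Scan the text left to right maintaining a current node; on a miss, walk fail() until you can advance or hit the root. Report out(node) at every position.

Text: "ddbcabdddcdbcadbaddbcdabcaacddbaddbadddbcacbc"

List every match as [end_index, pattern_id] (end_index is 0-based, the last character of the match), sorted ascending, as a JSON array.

Construct AC machine:
Trie (insert patterns):
  0='ε' goto b→1 c→10 d→4
  1='b' goto a→16 c→2
  2='bc' goto a→3
  3='bca' goto ·  [P0 ends]
  4='d' goto b→12 c→5
  5='dc' goto d→6
  6='dcd' goto b→7
  7='dcdb' goto c→8
  8='dcdbc' goto a→9
  9='dcdbca' goto ·  [P1 ends]
  10='c' goto d→11
  11='cd' goto ·  [P2 ends]
  12='db' goto a→13
  13='dba' goto d→14
  14='dbad' goto d→15
  15='dbadd' goto ·  [P3 ends]
  16='ba' goto d→17
  17='bad' goto d→18
  18='badd' goto ·  [P4 ends]

Failure links (BFS by depth):
  fail(1) 'b': from fail(0)=0 chase 'b': 0 ⇒ 0;  out=∅∪out(0)=∅
  fail(4) 'd': from fail(0)=0 chase 'd': 0 ⇒ 0;  out=∅∪out(0)=∅
  fail(10) 'c': from fail(0)=0 chase 'c': 0 ⇒ 0;  out=∅∪out(0)=∅
  fail(2) 'bc': from fail(1)=0 chase 'c': 0 ⇒ 10;  out=∅∪out(10)=∅
  fail(5) 'dc': from fail(4)=0 chase 'c': 0 ⇒ 10;  out=∅∪out(10)=∅
  fail(11) 'cd': from fail(10)=0 chase 'd': 0 ⇒ 4;  out={2}∪out(4)={2}
  fail(12) 'db': from fail(4)=0 chase 'b': 0 ⇒ 1;  out=∅∪out(1)=∅
  fail(16) 'ba': from fail(1)=0 chase 'a': 0 ⇒ 0;  out=∅∪out(0)=∅
  fail(3) 'bca': from fail(2)=10 chase 'a': 10→0 ⇒ 0;  out={0}∪out(0)={0}
  fail(6) 'dcd': from fail(5)=10 chase 'd': 10 ⇒ 11;  out=∅∪out(11)={2}
  fail(13) 'dba': from fail(12)=1 chase 'a': 1 ⇒ 16;  out=∅∪out(16)=∅
  fail(17) 'bad': from fail(16)=0 chase 'd': 0 ⇒ 4;  out=∅∪out(4)=∅
  fail(7) 'dcdb': from fail(6)=11 chase 'b': 11→4 ⇒ 12;  out=∅∪out(12)=∅
  fail(14) 'dbad': from fail(13)=16 chase 'd': 16 ⇒ 17;  out=∅∪out(17)=∅
  fail(18) 'badd': from fail(17)=4 chase 'd': 4→0 ⇒ 4;  out={4}∪out(4)={4}
  fail(8) 'dcdbc': from fail(7)=12 chase 'c': 12→1 ⇒ 2;  out=∅∪out(2)=∅
  fail(15) 'dbadd': from fail(14)=17 chase 'd': 17 ⇒ 18;  out={3}∪out(18)={3,4}
  fail(9) 'dcdbca': from fail(8)=2 chase 'a': 2 ⇒ 3;  out={1}∪out(3)={0,1}

Run:
pos 0 'd': at 4
pos 1 'd': at 4 ·f
pos 2 'b': at 12
pos 3 'c': at 2 ·f
pos 4 'a': at 3  → match P0@[2:4]
pos 5 'b': at 1 ·f
pos 6 'd': at 4 ·f
pos 7 'd': at 4 ·f
pos 8 'd': at 4 ·f
pos 9 'c': at 5
pos 10 'd': at 6  → match P2@[9:10]
pos 11 'b': at 7
pos 12 'c': at 8
pos 13 'a': at 9  → match P0@[11:13],P1@[8:13]
pos 14 'd': at 4 ·f
pos 15 'b': at 12
pos 16 'a': at 13
pos 17 'd': at 14
pos 18 'd': at 15  → match P3@[14:18],P4@[15:18]
pos 19 'b': at 12 ·f
pos 20 'c': at 2 ·f
pos 21 'd': at 11 ·f  → match P2@[20:21]
pos 22 'a': at 0 ·f
pos 23 'b': at 1
pos 24 'c': at 2
pos 25 'a': at 3  → match P0@[23:25]
pos 26 'a': at 0 ·f
pos 27 'c': at 10
pos 28 'd': at 11  → match P2@[27:28]
pos 29 'd': at 4 ·f
pos 30 'b': at 12
pos 31 'a': at 13
pos 32 'd': at 14
pos 33 'd': at 15  → match P3@[29:33],P4@[30:33]
pos 34 'b': at 12 ·f
pos 35 'a': at 13
pos 36 'd': at 14
pos 37 'd': at 15  → match P3@[33:37],P4@[34:37]
pos 38 'd': at 4 ·f
pos 39 'b': at 12
pos 40 'c': at 2 ·f
pos 41 'a': at 3  → match P0@[39:41]
pos 42 'c': at 10 ·f
pos 43 'b': at 1 ·f
pos 44 'c': at 2

Result: [[4,0],[10,2],[13,0],[13,1],[18,3],[18,4],[21,2],[25,0],[28,2],[33,3],[33,4],[37,3],[37,4],[41,0]]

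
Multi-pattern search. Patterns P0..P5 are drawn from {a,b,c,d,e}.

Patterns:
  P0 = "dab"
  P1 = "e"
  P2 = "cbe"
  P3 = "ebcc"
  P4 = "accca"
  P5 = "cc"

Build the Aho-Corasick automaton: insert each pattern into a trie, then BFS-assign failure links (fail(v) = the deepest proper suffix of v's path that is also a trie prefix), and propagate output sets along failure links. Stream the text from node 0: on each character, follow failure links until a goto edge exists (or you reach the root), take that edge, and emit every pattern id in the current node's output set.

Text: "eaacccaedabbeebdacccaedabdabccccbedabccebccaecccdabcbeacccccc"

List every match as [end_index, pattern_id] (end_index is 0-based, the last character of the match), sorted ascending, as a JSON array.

Build:
Trie (insert patterns):
  0='ε' goto a→11 c→5 d→1 e→4
  1='d' goto a→2
  2='da' goto b→3
  3='dab' goto ·  ←P0
  4='e' goto b→8  ←P1
  5='c' goto b→6 c→16
  6='cb' goto e→7
  7='cbe' goto ·  ←P2
  8='eb' goto c→9
  9='ebc' goto c→10
  10='ebcc' goto ·  ←P3
  11='a' goto c→12
  12='ac' goto c→13
  13='acc' goto c→14
  14='accc' goto a→15
  15='accca' goto ·  ←P4
  16='cc' goto ·  ←P5

BFS fail/out derivation:
  n1('d'): parent n0 fail=0; on 'd' 0 → fail=0;  out ∅∪∅=∅
  n4('e'): parent n0 fail=0; on 'e' 0 → fail=0;  out {1}∪∅={1}
  n5('c'): parent n0 fail=0; on 'c' 0 → fail=0;  out ∅∪∅=∅
  n11('a'): parent n0 fail=0; on 'a' 0 → fail=0;  out ∅∪∅=∅
  n2('da'): parent n1 fail=0; on 'a' 0 → fail=11;  out ∅∪∅=∅
  n6('cb'): parent n5 fail=0; on 'b' 0 → fail=0;  out ∅∪∅=∅
  n8('eb'): parent n4 fail=0; on 'b' 0 → fail=0;  out ∅∪∅=∅
  n12('ac'): parent n11 fail=0; on 'c' 0 → fail=5;  out ∅∪∅=∅
  n16('cc'): parent n5 fail=0; on 'c' 0 → fail=5;  out {5}∪∅={5}
  n3('dab'): parent n2 fail=11; on 'b' 11→0 → fail=0;  out {0}∪∅={0}
  n7('cbe'): parent n6 fail=0; on 'e' 0 → fail=4;  out {2}∪{1}={1,2}
  n9('ebc'): parent n8 fail=0; on 'c' 0 → fail=5;  out ∅∪∅=∅
  n13('acc'): parent n12 fail=5; on 'c' 5 → fail=16;  out ∅∪{5}={5}
  n10('ebcc'): parent n9 fail=5; on 'c' 5 → fail=16;  out {3}∪{5}={3,5}
  n14('accc'): parent n13 fail=16; on 'c' 16→5 → fail=16;  out ∅∪{5}={5}
  n15('accca'): parent n14 fail=16; on 'a' 16→5→0 → fail=11;  out {4}∪∅={4}

Text stream:
i=0 'e': node 0→4  → match P1@[0:0]
i=1 'a': node 4→11 (via fail)
i=2 'a': node 11→11 (via fail)
i=3 'c': node 11→12
i=4 'c': node 12→13  → match P5@[3:4]
i=5 'c': node 13→14  → match P5@[4:5]
i=6 'a': node 14→15  → match P4@[2:6]
i=7 'e': node 15→4 (via fail)  → match P1@[7:7]
i=8 'd': node 4→1 (via fail)
i=9 'a': node 1→2
i=10 'b': node 2→3  → match P0@[8:10]
i=11 'b': node 3→0 (via fail)
i=12 'e': node 0→4  → match P1@[12:12]
i=13 'e': node 4→4 (via fail)  → match P1@[13:13]
i=14 'b': node 4→8
i=15 'd': node 8→1 (via fail)
i=16 'a': node 1→2
i=17 'c': node 2→12 (via fail)
i=18 'c': node 12→13  → match P5@[17:18]
i=19 'c': node 13→14  → match P5@[18:19]
i=20 'a': node 14→15  → match P4@[16:20]
i=21 'e': node 15→4 (via fail)  → match P1@[21:21]
i=22 'd': node 4→1 (via fail)
i=23 'a': node 1→2
i=24 'b': node 2→3  → match P0@[22:24]
i=25 'd': node 3→1 (via fail)
i=26 'a': node 1→2
i=27 'b': node 2→3  → match P0@[25:27]
i=28 'c': node 3→5 (via fail)
i=29 'c': node 5→16  → match P5@[28:29]
i=30 'c': node 16→16 (via fail)  → match P5@[29:30]
i=31 'c': node 16→16 (via fail)  → match P5@[30:31]
i=32 'b': node 16→6 (via fail)
i=33 'e': node 6→7  → match P1@[33:33],P2@[31:33]
i=34 'd': node 7→1 (via fail)
i=35 'a': node 1→2
i=36 'b': node 2→3  → match P0@[34:36]
i=37 'c': node 3→5 (via fail)
i=38 'c': node 5→16  → match P5@[37:38]
i=39 'e': node 16→4 (via fail)  → match P1@[39:39]
i=40 'b': node 4→8
i=41 'c': node 8→9
i=42 'c': node 9→10  → match P3@[39:42],P5@[41:42]
i=43 'a': node 10→11 (via fail)
i=44 'e': node 11→4 (via fail)  → match P1@[44:44]
i=45 'c': node 4→5 (via fail)
i=46 'c': node 5→16  → match P5@[45:46]
i=47 'c': node 16→16 (via fail)  → match P5@[46:47]
i=48 'd': node 16→1 (via fail)
i=49 'a': node 1→2
i=50 'b': node 2→3  → match P0@[48:50]
i=51 'c': node 3→5 (via fail)
i=52 'b': node 5→6
i=53 'e': node 6→7  → match P1@[53:53],P2@[51:53]
i=54 'a': node 7→11 (via fail)
i=55 'c': node 11→12
i=56 'c': node 12→13  → match P5@[55:56]
i=57 'c': node 13→14  → match P5@[56:57]
i=58 'c': node 14→16 (via fail)  → match P5@[57:58]
i=59 'c': node 16→16 (via fail)  → match P5@[58:59]
i=60 'c': node 16→16 (via fail)  → match P5@[59:60]

Matches: [[0,1],[4,5],[5,5],[6,4],[7,1],[10,0],[12,1],[13,1],[18,5],[19,5],[20,4],[21,1],[24,0],[27,0],[29,5],[30,5],[31,5],[33,1],[33,2],[36,0],[38,5],[39,1],[42,3],[42,5],[44,1],[46,5],[47,5],[50,0],[53,1],[53,2],[56,5],[57,5],[58,5],[59,5],[60,5]]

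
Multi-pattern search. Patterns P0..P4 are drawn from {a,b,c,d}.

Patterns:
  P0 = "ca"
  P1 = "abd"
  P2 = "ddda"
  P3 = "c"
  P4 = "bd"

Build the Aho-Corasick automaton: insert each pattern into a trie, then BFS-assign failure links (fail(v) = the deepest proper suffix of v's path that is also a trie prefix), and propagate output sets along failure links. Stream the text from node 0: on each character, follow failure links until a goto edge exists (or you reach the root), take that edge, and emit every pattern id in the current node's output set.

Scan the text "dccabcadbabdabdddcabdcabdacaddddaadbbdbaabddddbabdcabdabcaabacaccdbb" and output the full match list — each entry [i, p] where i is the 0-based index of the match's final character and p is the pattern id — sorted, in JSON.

Construct AC machine:
Trie (insert patterns):
  n0 'ε': a→3 b→10 c→1 d→6
  n1 'c': a→2  ←P3
  n2 'ca': ·  ←P0
  n3 'a': b→4
  n4 'ab': d→5
  n5 'abd': ·  ←P1
  n6 'd': d→7
  n7 'dd': d→8
  n8 'ddd': a→9
  n9 'ddda': ·  ←P2
  n10 'b': d→11
  n11 'bd': ·  ←P4

Failure links (BFS by depth):
  fail(1) 'c': from fail(0)=0 chase 'c': 0 ⇒ 0;  out={3}∪out(0)={3}
  fail(3) 'a': from fail(0)=0 chase 'a': 0 ⇒ 0;  out=∅∪out(0)=∅
  fail(6) 'd': from fail(0)=0 chase 'd': 0 ⇒ 0;  out=∅∪out(0)=∅
  fail(10) 'b': from fail(0)=0 chase 'b': 0 ⇒ 0;  out=∅∪out(0)=∅
  fail(2) 'ca': from fail(1)=0 chase 'a': 0 ⇒ 3;  out={0}∪out(3)={0}
  fail(4) 'ab': from fail(3)=0 chase 'b': 0 ⇒ 10;  out=∅∪out(10)=∅
  fail(7) 'dd': from fail(6)=0 chase 'd': 0 ⇒ 6;  out=∅∪out(6)=∅
  fail(11) 'bd': from fail(10)=0 chase 'd': 0 ⇒ 6;  out={4}∪out(6)={4}
  fail(5) 'abd': from fail(4)=10 chase 'd': 10 ⇒ 11;  out={1}∪out(11)={1,4}
  fail(8) 'ddd': from fail(7)=6 chase 'd': 6 ⇒ 7;  out=∅∪out(7)=∅
  fail(9) 'ddda': from fail(8)=7 chase 'a': 7→6→0 ⇒ 3;  out={2}∪out(3)={2}

Text stream:
pos 0 'd': at 6
pos 1 'c': at 1 (via fail)  emit P3@[1:1]
pos 2 'c': at 1 (via fail)  emit P3@[2:2]
pos 3 'a': at 2  emit P0@[2:3]
pos 4 'b': at 4 (via fail)
pos 5 'c': at 1 (via fail)  emit P3@[5:5]
pos 6 'a': at 2  emit P0@[5:6]
pos 7 'd': at 6 (via fail)
pos 8 'b': at 10 (via fail)
pos 9 'a': at 3 (via fail)
pos 10 'b': at 4
pos 11 'd': at 5  emit P1@[9:11],P4@[10:11]
pos 12 'a': at 3 (via fail)
pos 13 'b': at 4
pos 14 'd': at 5  emit P1@[12:14],P4@[13:14]
pos 15 'd': at 7 (via fail)
pos 16 'd': at 8
pos 17 'c': at 1 (via fail)  emit P3@[17:17]
pos 18 'a': at 2  emit P0@[17:18]
pos 19 'b': at 4 (via fail)
pos 20 'd': at 5  emit P1@[18:20],P4@[19:20]
pos 21 'c': at 1 (via fail)  emit P3@[21:21]
pos 22 'a': at 2  emit P0@[21:22]
pos 23 'b': at 4 (via fail)
pos 24 'd': at 5  emit P1@[22:24],P4@[23:24]
pos 25 'a': at 3 (via fail)
pos 26 'c': at 1 (via fail)  emit P3@[26:26]
pos 27 'a': at 2  emit P0@[26:27]
pos 28 'd': at 6 (via fail)
pos 29 'd': at 7
pos 30 'd': at 8
pos 31 'd': at 8 (via fail)
pos 32 'a': at 9  emit P2@[29:32]
pos 33 'a': at 3 (via fail)
pos 34 'd': at 6 (via fail)
pos 35 'b': at 10 (via fail)
pos 36 'b': at 10 (via fail)
pos 37 'd': at 11  emit P4@[36:37]
pos 38 'b': at 10 (via fail)
pos 39 'a': at 3 (via fail)
pos 40 'a': at 3 (via fail)
pos 41 'b': at 4
pos 42 'd': at 5  emit P1@[40:42],P4@[41:42]
pos 43 'd': at 7 (via fail)
pos 44 'd': at 8
pos 45 'd': at 8 (via fail)
pos 46 'b': at 10 (via fail)
pos 47 'a': at 3 (via fail)
pos 48 'b': at 4
pos 49 'd': at 5  emit P1@[47:49],P4@[48:49]
pos 50 'c': at 1 (via fail)  emit P3@[50:50]
pos 51 'a': at 2  emit P0@[50:51]
pos 52 'b': at 4 (via fail)
pos 53 'd': at 5  emit P1@[51:53],P4@[52:53]
pos 54 'a': at 3 (via fail)
pos 55 'b': at 4
pos 56 'c': at 1 (via fail)  emit P3@[56:56]
pos 57 'a': at 2  emit P0@[56:57]
pos 58 'a': at 3 (via fail)
pos 59 'b': at 4
pos 60 'a': at 3 (via fail)
pos 61 'c': at 1 (via fail)  emit P3@[61:61]
pos 62 'a': at 2  emit P0@[61:62]
pos 63 'c': at 1 (via fail)  emit P3@[63:63]
pos 64 'c': at 1 (via fail)  emit P3@[64:64]
pos 65 'd': at 6 (via fail)
pos 66 'b': at 10 (via fail)
pos 67 'b': at 10 (via fail)

Matches: [[1,3],[2,3],[3,0],[5,3],[6,0],[11,1],[11,4],[14,1],[14,4],[17,3],[18,0],[20,1],[20,4],[21,3],[22,0],[24,1],[24,4],[26,3],[27,0],[32,2],[37,4],[42,1],[42,4],[49,1],[49,4],[50,3],[51,0],[53,1],[53,4],[56,3],[57,0],[61,3],[62,0],[63,3],[64,3]]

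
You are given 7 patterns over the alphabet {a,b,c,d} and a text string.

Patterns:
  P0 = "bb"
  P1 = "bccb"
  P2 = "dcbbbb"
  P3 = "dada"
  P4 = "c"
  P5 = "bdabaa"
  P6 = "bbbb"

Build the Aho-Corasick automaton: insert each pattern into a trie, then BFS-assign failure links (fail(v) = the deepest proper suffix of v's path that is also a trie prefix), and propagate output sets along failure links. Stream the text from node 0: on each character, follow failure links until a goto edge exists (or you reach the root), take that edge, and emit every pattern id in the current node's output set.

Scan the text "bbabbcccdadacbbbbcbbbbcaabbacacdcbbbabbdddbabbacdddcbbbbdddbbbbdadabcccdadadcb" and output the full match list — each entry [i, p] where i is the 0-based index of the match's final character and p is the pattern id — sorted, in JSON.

Build:
Trie (insert patterns):
  n0 'ε': b→1 c→15 d→6
  n1 'b': b→2 c→3 d→16
  n2 'bb': b→21  ←P0
  n3 'bc': c→4
  n4 'bcc': b→5
  n5 'bccb': ·  ←P1
  n6 'd': a→12 c→7
  n7 'dc': b→8
  n8 'dcb': b→9
  n9 'dcbb': b→10
  n10 'dcbbb': b→11
  n11 'dcbbbb': ·  ←P2
  n12 'da': d→13
  n13 'dad': a→14
  n14 'dada': ·  ←P3
  n15 'c': ·  ←P4
  n16 'bd': a→17
  n17 'bda': b→18
  n18 'bdab': a→19
  n19 'bdaba': a→20
  n20 'bdabaa': ·  ←P5
  n21 'bbb': b→22
  n22 'bbbb': ·  ←P6

BFS fail/out derivation:
  n1('b'): parent n0 fail=0; on 'b' 0 → fail=0;  out ∅∪∅=∅
  n6('d'): parent n0 fail=0; on 'd' 0 → fail=0;  out ∅∪∅=∅
  n15('c'): parent n0 fail=0; on 'c' 0 → fail=0;  out {4}∪∅={4}
  n2('bb'): parent n1 fail=0; on 'b' 0 → fail=1;  out {0}∪∅={0}
  n3('bc'): parent n1 fail=0; on 'c' 0 → fail=15;  out ∅∪{4}={4}
  n7('dc'): parent n6 fail=0; on 'c' 0 → fail=15;  out ∅∪{4}={4}
  n12('da'): parent n6 fail=0; on 'a' 0 → fail=0;  out ∅∪∅=∅
  n16('bd'): parent n1 fail=0; on 'd' 0 → fail=6;  out ∅∪∅=∅
  n4('bcc'): parent n3 fail=15; on 'c' 15→0 → fail=15;  out ∅∪{4}={4}
  n8('dcb'): parent n7 fail=15; on 'b' 15→0 → fail=1;  out ∅∪∅=∅
  n13('dad'): parent n12 fail=0; on 'd' 0 → fail=6;  out ∅∪∅=∅
  n17('bda'): parent n16 fail=6; on 'a' 6 → fail=12;  out ∅∪∅=∅
  n21('bbb'): parent n2 fail=1; on 'b' 1 → fail=2;  out ∅∪{0}={0}
  n5('bccb'): parent n4 fail=15; on 'b' 15→0 → fail=1;  out {1}∪∅={1}
  n9('dcbb'): parent n8 fail=1; on 'b' 1 → fail=2;  out ∅∪{0}={0}
  n14('dada'): parent n13 fail=6; on 'a' 6 → fail=12;  out {3}∪∅={3}
  n18('bdab'): parent n17 fail=12; on 'b' 12→0 → fail=1;  out ∅∪∅=∅
  n22('bbbb'): parent n21 fail=2; on 'b' 2 → fail=21;  out {6}∪{0}={0,6}
  n10('dcbbb'): parent n9 fail=2; on 'b' 2 → fail=21;  out ∅∪{0}={0}
  n19('bdaba'): parent n18 fail=1; on 'a' 1→0 → fail=0;  out ∅∪∅=∅
  n11('dcbbbb'): parent n10 fail=21; on 'b' 21 → fail=22;  out {2}∪{0,6}={0,2,6}
  n20('bdabaa'): parent n19 fail=0; on 'a' 0 → fail=0;  out {5}∪∅={5}

Run:
i=0 'b': node 0→1
i=1 'b': node 1→2  ** P0@[0:1]
i=2 'a': node 2→0 (via fail)
i=3 'b': node 0→1
i=4 'b': node 1→2  ** P0@[3:4]
i=5 'c': node 2→3 (via fail)  ** P4@[5:5]
i=6 'c': node 3→4  ** P4@[6:6]
i=7 'c': node 4→15 (via fail)  ** P4@[7:7]
i=8 'd': node 15→6 (via fail)
i=9 'a': node 6→12
i=10 'd': node 12→13
i=11 'a': node 13→14  ** P3@[8:11]
i=12 'c': node 14→15 (via fail)  ** P4@[12:12]
i=13 'b': node 15→1 (via fail)
i=14 'b': node 1→2  ** P0@[13:14]
i=15 'b': node 2→21  ** P0@[14:15]
i=16 'b': node 21→22  ** P0@[15:16],P6@[13:16]
i=17 'c': node 22→3 (via fail)  ** P4@[17:17]
i=18 'b': node 3→1 (via fail)
i=19 'b': node 1→2  ** P0@[18:19]
i=20 'b': node 2→21  ** P0@[19:20]
i=21 'b': node 21→22  ** P0@[20:21],P6@[18:21]
i=22 'c': node 22→3 (via fail)  ** P4@[22:22]
i=23 'a': node 3→0 (via fail)
i=24 'a': node 0→0
i=25 'b': node 0→1
i=26 'b': node 1→2  ** P0@[25:26]
i=27 'a': node 2→0 (via fail)
i=28 'c': node 0→15  ** P4@[28:28]
i=29 'a': node 15→0 (via fail)
i=30 'c': node 0→15  ** P4@[30:30]
i=31 'd': node 15→6 (via fail)
i=32 'c': node 6→7  ** P4@[32:32]
i=33 'b': node 7→8
i=34 'b': node 8→9  ** P0@[33:34]
i=35 'b': node 9→10  ** P0@[34:35]
i=36 'a': node 10→0 (via fail)
i=37 'b': node 0→1
i=38 'b': node 1→2  ** P0@[37:38]
i=39 'd': node 2→16 (via fail)
i=40 'd': node 16→6 (via fail)
i=41 'd': node 6→6 (via fail)
i=42 'b': node 6→1 (via fail)
i=43 'a': node 1→0 (via fail)
i=44 'b': node 0→1
i=45 'b': node 1→2  ** P0@[44:45]
i=46 'a': node 2→0 (via fail)
i=47 'c': node 0→15  ** P4@[47:47]
i=48 'd': node 15→6 (via fail)
i=49 'd': node 6→6 (via fail)
i=50 'd': node 6→6 (via fail)
i=51 'c': node 6→7  ** P4@[51:51]
i=52 'b': node 7→8
i=53 'b': node 8→9  ** P0@[52:53]
i=54 'b': node 9→10  ** P0@[53:54]
i=55 'b': node 10→11  ** P0@[54:55],P2@[50:55],P6@[52:55]
i=56 'd': node 11→16 (via fail)
i=57 'd': node 16→6 (via fail)
i=58 'd': node 6→6 (via fail)
i=59 'b': node 6→1 (via fail)
i=60 'b': node 1→2  ** P0@[59:60]
i=61 'b': node 2→21  ** P0@[60:61]
i=62 'b': node 21→22  ** P0@[61:62],P6@[59:62]
i=63 'd': node 22→16 (via fail)
i=64 'a': node 16→17
i=65 'd': node 17→13 (via fail)
i=66 'a': node 13→14  ** P3@[63:66]
i=67 'b': node 14→1 (via fail)
i=68 'c': node 1→3  ** P4@[68:68]
i=69 'c': node 3→4  ** P4@[69:69]
i=70 'c': node 4→15 (via fail)  ** P4@[70:70]
i=71 'd': node 15→6 (via fail)
i=72 'a': node 6→12
i=73 'd': node 12→13
i=74 'a': node 13→14  ** P3@[71:74]
i=75 'd': node 14→13 (via fail)
i=76 'c': node 13→7 (via fail)  ** P4@[76:76]
i=77 'b': node 7→8

Result: [[1,0],[4,0],[5,4],[6,4],[7,4],[11,3],[12,4],[14,0],[15,0],[16,0],[16,6],[17,4],[19,0],[20,0],[21,0],[21,6],[22,4],[26,0],[28,4],[30,4],[32,4],[34,0],[35,0],[38,0],[45,0],[47,4],[51,4],[53,0],[54,0],[55,0],[55,2],[55,6],[60,0],[61,0],[62,0],[62,6],[66,3],[68,4],[69,4],[70,4],[74,3],[76,4]]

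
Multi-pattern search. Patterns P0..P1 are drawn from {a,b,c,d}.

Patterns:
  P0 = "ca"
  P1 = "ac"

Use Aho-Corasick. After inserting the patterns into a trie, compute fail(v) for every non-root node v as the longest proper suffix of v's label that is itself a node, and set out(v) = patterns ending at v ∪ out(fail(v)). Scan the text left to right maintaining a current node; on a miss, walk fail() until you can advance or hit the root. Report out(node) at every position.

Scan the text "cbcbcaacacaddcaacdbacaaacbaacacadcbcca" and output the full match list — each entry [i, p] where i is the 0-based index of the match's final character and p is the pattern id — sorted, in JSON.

Build automaton:
Trie nodes:
  0='ε' goto a→3 c→1
  1='c' goto a→2
  2='ca' goto ·  [P0 ends]
  3='a' goto c→4
  4='ac' goto ·  [P1 ends]

BFS fail/out derivation:
  n1('c'): parent n0 fail=0; on 'c' 0 → fail=0;  out ∅∪∅=∅
  n3('a'): parent n0 fail=0; on 'a' 0 → fail=0;  out ∅∪∅=∅
  n2('ca'): parent n1 fail=0; on 'a' 0 → fail=3;  out {0}∪∅={0}
  n4('ac'): parent n3 fail=0; on 'c' 0 → fail=1;  out {1}∪∅={1}

Text stream:
[0] read 'c'  n0⇒n1
[1] read 'b'  n1⇒n0 ·f
[2] read 'c'  n0⇒n1
[3] read 'b'  n1⇒n0 ·f
[4] read 'c'  n0⇒n1
[5] read 'a'  n1⇒n2  emit P0@[4:5]
[6] read 'a'  n2⇒n3 ·f
[7] read 'c'  n3⇒n4  emit P1@[6:7]
[8] read 'a'  n4⇒n2 ·f  emit P0@[7:8]
[9] read 'c'  n2⇒n4 ·f  emit P1@[8:9]
[10] read 'a'  n4⇒n2 ·f  emit P0@[9:10]
[11] read 'd'  n2⇒n0 ·f
[12] read 'd'  n0⇒n0
[13] read 'c'  n0⇒n1
[14] read 'a'  n1⇒n2  emit P0@[13:14]
[15] read 'a'  n2⇒n3 ·f
[16] read 'c'  n3⇒n4  emit P1@[15:16]
[17] read 'd'  n4⇒n0 ·f
[18] read 'b'  n0⇒n0
[19] read 'a'  n0⇒n3
[20] read 'c'  n3⇒n4  emit P1@[19:20]
[21] read 'a'  n4⇒n2 ·f  emit P0@[20:21]
[22] read 'a'  n2⇒n3 ·f
[23] read 'a'  n3⇒n3 ·f
[24] read 'c'  n3⇒n4  emit P1@[23:24]
[25] read 'b'  n4⇒n0 ·f
[26] read 'a'  n0⇒n3
[27] read 'a'  n3⇒n3 ·f
[28] read 'c'  n3⇒n4  emit P1@[27:28]
[29] read 'a'  n4⇒n2 ·f  emit P0@[28:29]
[30] read 'c'  n2⇒n4 ·f  emit P1@[29:30]
[31] read 'a'  n4⇒n2 ·f  emit P0@[30:31]
[32] read 'd'  n2⇒n0 ·f
[33] read 'c'  n0⇒n1
[34] read 'b'  n1⇒n0 ·f
[35] read 'c'  n0⇒n1
[36] read 'c'  n1⇒n1 ·f
[37] read 'a'  n1⇒n2  emit P0@[36:37]

Matches: [[5,0],[7,1],[8,0],[9,1],[10,0],[14,0],[16,1],[20,1],[21,0],[24,1],[28,1],[29,0],[30,1],[31,0],[37,0]]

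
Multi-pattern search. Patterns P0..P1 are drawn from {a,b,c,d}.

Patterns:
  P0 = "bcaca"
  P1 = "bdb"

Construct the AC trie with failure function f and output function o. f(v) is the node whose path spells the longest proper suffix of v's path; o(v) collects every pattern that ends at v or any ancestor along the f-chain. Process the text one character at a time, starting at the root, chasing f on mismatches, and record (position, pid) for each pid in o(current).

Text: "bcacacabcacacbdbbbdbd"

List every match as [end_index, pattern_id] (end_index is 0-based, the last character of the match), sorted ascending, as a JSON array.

Build:
Trie (insert patterns):
  n0 'ε': b→1
  n1 'b': c→2 d→6
  n2 'bc': a→3
  n3 'bca': c→4
  n4 'bcac': a→5
  n5 'bcaca': ·  [P0 ends]
  n6 'bd': b→7
  n7 'bdb': ·  [P1 ends]

Failure links (BFS by depth):
  fail(1) 'b': from fail(0)=0 chase 'b': 0 ⇒ 0;  out=∅∪out(0)=∅
  fail(2) 'bc': from fail(1)=0 chase 'c': 0 ⇒ 0;  out=∅∪out(0)=∅
  fail(6) 'bd': from fail(1)=0 chase 'd': 0 ⇒ 0;  out=∅∪out(0)=∅
  fail(3) 'bca': from fail(2)=0 chase 'a': 0 ⇒ 0;  out=∅∪out(0)=∅
  fail(7) 'bdb': from fail(6)=0 chase 'b': 0 ⇒ 1;  out={1}∪out(1)={1}
  fail(4) 'bcac': from fail(3)=0 chase 'c': 0 ⇒ 0;  out=∅∪out(0)=∅
  fail(5) 'bcaca': from fail(4)=0 chase 'a': 0 ⇒ 0;  out={0}∪out(0)={0}

Run:
i=0 'b': node 0→1
i=1 'c': node 1→2
i=2 'a': node 2→3
i=3 'c': node 3→4
i=4 'a': node 4→5  → match P0@[0:4]
i=5 'c': node 5→0 ·f
i=6 'a': node 0→0
i=7 'b': node 0→1
i=8 'c': node 1→2
i=9 'a': node 2→3
i=10 'c': node 3→4
i=11 'a': node 4→5  → match P0@[7:11]
i=12 'c': node 5→0 ·f
i=13 'b': node 0→1
i=14 'd': node 1→6
i=15 'b': node 6→7  → match P1@[13:15]
i=16 'b': node 7→1 ·f
i=17 'b': node 1→1 ·f
i=18 'd': node 1→6
i=19 'b': node 6→7  → match P1@[17:19]
i=20 'd': node 7→6 ·f

Result: [[4,0],[11,0],[15,1],[19,1]]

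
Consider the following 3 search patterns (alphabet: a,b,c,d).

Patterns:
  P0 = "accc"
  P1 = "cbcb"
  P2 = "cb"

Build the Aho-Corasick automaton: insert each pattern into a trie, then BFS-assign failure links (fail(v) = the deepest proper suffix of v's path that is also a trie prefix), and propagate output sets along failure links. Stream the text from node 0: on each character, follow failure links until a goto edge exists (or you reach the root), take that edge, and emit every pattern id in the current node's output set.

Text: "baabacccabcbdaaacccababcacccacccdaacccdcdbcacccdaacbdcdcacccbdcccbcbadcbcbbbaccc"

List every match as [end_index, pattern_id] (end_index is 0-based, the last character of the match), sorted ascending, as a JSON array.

Construct AC machine:
Trie (insert patterns):
  n0 'ε': a→1 c→5
  n1 'a': c→2
  n2 'ac': c→3
  n3 'acc': c→4
  n4 'accc': ·  ←P0
  n5 'c': b→6
  n6 'cb': c→7  ←P2
  n7 'cbc': b→8
  n8 'cbcb': ·  ←P1

BFS fail/out derivation:
  fail(1) 'a': from fail(0)=0 chase 'a': 0 ⇒ 0;  out=∅∪out(0)=∅
  fail(5) 'c': from fail(0)=0 chase 'c': 0 ⇒ 0;  out=∅∪out(0)=∅
  fail(2) 'ac': from fail(1)=0 chase 'c': 0 ⇒ 5;  out=∅∪out(5)=∅
  fail(6) 'cb': from fail(5)=0 chase 'b': 0 ⇒ 0;  out={2}∪out(0)={2}
  fail(3) 'acc': from fail(2)=5 chase 'c': 5→0 ⇒ 5;  out=∅∪out(5)=∅
  fail(7) 'cbc': from fail(6)=0 chase 'c': 0 ⇒ 5;  out=∅∪out(5)=∅
  fail(4) 'accc': from fail(3)=5 chase 'c': 5→0 ⇒ 5;  out={0}∪out(5)={0}
  fail(8) 'cbcb': from fail(7)=5 chase 'b': 5 ⇒ 6;  out={1}∪out(6)={1,2}

Text stream:
pos 0 'b': at 0
pos 1 'a': at 1
pos 2 'a': at 1 (fail-walked)
pos 3 'b': at 0 (fail-walked)
pos 4 'a': at 1
pos 5 'c': at 2
pos 6 'c': at 3
pos 7 'c': at 4  → match P0@[4:7]
pos 8 'a': at 1 (fail-walked)
pos 9 'b': at 0 (fail-walked)
pos 10 'c': at 5
pos 11 'b': at 6  → match P2@[10:11]
pos 12 'd': at 0 (fail-walked)
pos 13 'a': at 1
pos 14 'a': at 1 (fail-walked)
pos 15 'a': at 1 (fail-walked)
pos 16 'c': at 2
pos 17 'c': at 3
pos 18 'c': at 4  → match P0@[15:18]
pos 19 'a': at 1 (fail-walked)
pos 20 'b': at 0 (fail-walked)
pos 21 'a': at 1
pos 22 'b': at 0 (fail-walked)
pos 23 'c': at 5
pos 24 'a': at 1 (fail-walked)
pos 25 'c': at 2
pos 26 'c': at 3
pos 27 'c': at 4  → match P0@[24:27]
pos 28 'a': at 1 (fail-walked)
pos 29 'c': at 2
pos 30 'c': at 3
pos 31 'c': at 4  → match P0@[28:31]
pos 32 'd': at 0 (fail-walked)
pos 33 'a': at 1
pos 34 'a': at 1 (fail-walked)
pos 35 'c': at 2
pos 36 'c': at 3
pos 37 'c': at 4  → match P0@[34:37]
pos 38 'd': at 0 (fail-walked)
pos 39 'c': at 5
pos 40 'd': at 0 (fail-walked)
pos 41 'b': at 0
pos 42 'c': at 5
pos 43 'a': at 1 (fail-walked)
pos 44 'c': at 2
pos 45 'c': at 3
pos 46 'c': at 4  → match P0@[43:46]
pos 47 'd': at 0 (fail-walked)
pos 48 'a': at 1
pos 49 'a': at 1 (fail-walked)
pos 50 'c': at 2
pos 51 'b': at 6 (fail-walked)  → match P2@[50:51]
pos 52 'd': at 0 (fail-walked)
pos 53 'c': at 5
pos 54 'd': at 0 (fail-walked)
pos 55 'c': at 5
pos 56 'a': at 1 (fail-walked)
pos 57 'c': at 2
pos 58 'c': at 3
pos 59 'c': at 4  → match P0@[56:59]
pos 60 'b': at 6 (fail-walked)  → match P2@[59:60]
pos 61 'd': at 0 (fail-walked)
pos 62 'c': at 5
pos 63 'c': at 5 (fail-walked)
pos 64 'c': at 5 (fail-walked)
pos 65 'b': at 6  → match P2@[64:65]
pos 66 'c': at 7
pos 67 'b': at 8  → match P1@[64:67],P2@[66:67]
pos 68 'a': at 1 (fail-walked)
pos 69 'd': at 0 (fail-walked)
pos 70 'c': at 5
pos 71 'b': at 6  → match P2@[70:71]
pos 72 'c': at 7
pos 73 'b': at 8  → match P1@[70:73],P2@[72:73]
pos 74 'b': at 0 (fail-walked)
pos 75 'b': at 0
pos 76 'a': at 1
pos 77 'c': at 2
pos 78 'c': at 3
pos 79 'c': at 4  → match P0@[76:79]

Result: [[7,0],[11,2],[18,0],[27,0],[31,0],[37,0],[46,0],[51,2],[59,0],[60,2],[65,2],[67,1],[67,2],[71,2],[73,1],[73,2],[79,0]]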